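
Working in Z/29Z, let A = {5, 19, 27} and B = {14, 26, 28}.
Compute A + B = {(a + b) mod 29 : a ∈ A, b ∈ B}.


Work in Z/29Z: reduce every sum a + b modulo 29.
Enumerate all 9 pairs:
a = 5: 5+14=19, 5+26=2, 5+28=4
a = 19: 19+14=4, 19+26=16, 19+28=18
a = 27: 27+14=12, 27+26=24, 27+28=26
Distinct residues collected: {2, 4, 12, 16, 18, 19, 24, 26}
|A + B| = 8 (out of 29 total residues).

A + B = {2, 4, 12, 16, 18, 19, 24, 26}


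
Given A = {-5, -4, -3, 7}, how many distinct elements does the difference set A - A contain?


A - A = {a - a' : a, a' ∈ A}; |A| = 4.
Bounds: 2|A|-1 ≤ |A - A| ≤ |A|² - |A| + 1, i.e. 7 ≤ |A - A| ≤ 13.
Note: 0 ∈ A - A always (from a - a). The set is symmetric: if d ∈ A - A then -d ∈ A - A.
Enumerate nonzero differences d = a - a' with a > a' (then include -d):
Positive differences: {1, 2, 10, 11, 12}
Full difference set: {0} ∪ (positive diffs) ∪ (negative diffs).
|A - A| = 1 + 2·5 = 11 (matches direct enumeration: 11).

|A - A| = 11


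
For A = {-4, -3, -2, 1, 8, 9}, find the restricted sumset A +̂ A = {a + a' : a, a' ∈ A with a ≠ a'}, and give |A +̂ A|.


Restricted sumset: A +̂ A = {a + a' : a ∈ A, a' ∈ A, a ≠ a'}.
Equivalently, take A + A and drop any sum 2a that is achievable ONLY as a + a for a ∈ A (i.e. sums representable only with equal summands).
Enumerate pairs (a, a') with a < a' (symmetric, so each unordered pair gives one sum; this covers all a ≠ a'):
  -4 + -3 = -7
  -4 + -2 = -6
  -4 + 1 = -3
  -4 + 8 = 4
  -4 + 9 = 5
  -3 + -2 = -5
  -3 + 1 = -2
  -3 + 8 = 5
  -3 + 9 = 6
  -2 + 1 = -1
  -2 + 8 = 6
  -2 + 9 = 7
  1 + 8 = 9
  1 + 9 = 10
  8 + 9 = 17
Collected distinct sums: {-7, -6, -5, -3, -2, -1, 4, 5, 6, 7, 9, 10, 17}
|A +̂ A| = 13
(Reference bound: |A +̂ A| ≥ 2|A| - 3 for |A| ≥ 2, with |A| = 6 giving ≥ 9.)

|A +̂ A| = 13


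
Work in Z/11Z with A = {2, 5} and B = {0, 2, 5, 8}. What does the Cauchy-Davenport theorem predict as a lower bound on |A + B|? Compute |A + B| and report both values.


Cauchy-Davenport: |A + B| ≥ min(p, |A| + |B| - 1) for A, B nonempty in Z/pZ.
|A| = 2, |B| = 4, p = 11.
CD lower bound = min(11, 2 + 4 - 1) = min(11, 5) = 5.
Compute A + B mod 11 directly:
a = 2: 2+0=2, 2+2=4, 2+5=7, 2+8=10
a = 5: 5+0=5, 5+2=7, 5+5=10, 5+8=2
A + B = {2, 4, 5, 7, 10}, so |A + B| = 5.
Verify: 5 ≥ 5? Yes ✓.

CD lower bound = 5, actual |A + B| = 5.


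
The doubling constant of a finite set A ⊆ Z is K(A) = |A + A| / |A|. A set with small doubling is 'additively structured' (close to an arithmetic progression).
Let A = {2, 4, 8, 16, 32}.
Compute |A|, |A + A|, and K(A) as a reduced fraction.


|A| = 5.
Compute A + A by enumerating all 25 pairs.
A + A = {4, 6, 8, 10, 12, 16, 18, 20, 24, 32, 34, 36, 40, 48, 64}, so |A + A| = 15.
K = |A + A| / |A| = 15/5 = 3/1 ≈ 3.0000.
Reference: AP of size 5 gives K = 9/5 ≈ 1.8000; a fully generic set of size 5 gives K ≈ 3.0000.

|A| = 5, |A + A| = 15, K = 15/5 = 3/1.


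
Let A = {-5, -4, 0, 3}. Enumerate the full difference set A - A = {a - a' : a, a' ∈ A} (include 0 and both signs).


A - A = {a - a' : a, a' ∈ A}.
Compute a - a' for each ordered pair (a, a'):
a = -5: -5--5=0, -5--4=-1, -5-0=-5, -5-3=-8
a = -4: -4--5=1, -4--4=0, -4-0=-4, -4-3=-7
a = 0: 0--5=5, 0--4=4, 0-0=0, 0-3=-3
a = 3: 3--5=8, 3--4=7, 3-0=3, 3-3=0
Collecting distinct values (and noting 0 appears from a-a):
A - A = {-8, -7, -5, -4, -3, -1, 0, 1, 3, 4, 5, 7, 8}
|A - A| = 13

A - A = {-8, -7, -5, -4, -3, -1, 0, 1, 3, 4, 5, 7, 8}


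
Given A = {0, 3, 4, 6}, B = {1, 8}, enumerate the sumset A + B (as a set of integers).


A + B = {a + b : a ∈ A, b ∈ B}.
Enumerate all |A|·|B| = 4·2 = 8 pairs (a, b) and collect distinct sums.
a = 0: 0+1=1, 0+8=8
a = 3: 3+1=4, 3+8=11
a = 4: 4+1=5, 4+8=12
a = 6: 6+1=7, 6+8=14
Collecting distinct sums: A + B = {1, 4, 5, 7, 8, 11, 12, 14}
|A + B| = 8

A + B = {1, 4, 5, 7, 8, 11, 12, 14}


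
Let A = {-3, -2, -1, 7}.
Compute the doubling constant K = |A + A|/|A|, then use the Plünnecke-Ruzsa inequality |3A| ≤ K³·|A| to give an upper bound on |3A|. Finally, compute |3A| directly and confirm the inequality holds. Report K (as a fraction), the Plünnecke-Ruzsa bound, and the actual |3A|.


|A| = 4.
Step 1: Compute A + A by enumerating all 16 pairs.
A + A = {-6, -5, -4, -3, -2, 4, 5, 6, 14}, so |A + A| = 9.
Step 2: Doubling constant K = |A + A|/|A| = 9/4 = 9/4 ≈ 2.2500.
Step 3: Plünnecke-Ruzsa gives |3A| ≤ K³·|A| = (2.2500)³ · 4 ≈ 45.5625.
Step 4: Compute 3A = A + A + A directly by enumerating all triples (a,b,c) ∈ A³; |3A| = 16.
Step 5: Check 16 ≤ 45.5625? Yes ✓.

K = 9/4, Plünnecke-Ruzsa bound K³|A| ≈ 45.5625, |3A| = 16, inequality holds.


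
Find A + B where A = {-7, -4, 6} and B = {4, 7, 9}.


A + B = {a + b : a ∈ A, b ∈ B}.
Enumerate all |A|·|B| = 3·3 = 9 pairs (a, b) and collect distinct sums.
a = -7: -7+4=-3, -7+7=0, -7+9=2
a = -4: -4+4=0, -4+7=3, -4+9=5
a = 6: 6+4=10, 6+7=13, 6+9=15
Collecting distinct sums: A + B = {-3, 0, 2, 3, 5, 10, 13, 15}
|A + B| = 8

A + B = {-3, 0, 2, 3, 5, 10, 13, 15}


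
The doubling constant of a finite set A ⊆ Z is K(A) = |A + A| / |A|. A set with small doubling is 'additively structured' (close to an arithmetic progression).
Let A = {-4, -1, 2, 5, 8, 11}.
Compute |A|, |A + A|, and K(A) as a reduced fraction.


|A| = 6.
Compute A + A by enumerating all 36 pairs.
A + A = {-8, -5, -2, 1, 4, 7, 10, 13, 16, 19, 22}, so |A + A| = 11.
K = |A + A| / |A| = 11/6 (already in lowest terms) ≈ 1.8333.
Reference: AP of size 6 gives K = 11/6 ≈ 1.8333; a fully generic set of size 6 gives K ≈ 3.5000.

|A| = 6, |A + A| = 11, K = 11/6.


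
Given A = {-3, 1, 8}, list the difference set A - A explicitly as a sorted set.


A - A = {a - a' : a, a' ∈ A}.
Compute a - a' for each ordered pair (a, a'):
a = -3: -3--3=0, -3-1=-4, -3-8=-11
a = 1: 1--3=4, 1-1=0, 1-8=-7
a = 8: 8--3=11, 8-1=7, 8-8=0
Collecting distinct values (and noting 0 appears from a-a):
A - A = {-11, -7, -4, 0, 4, 7, 11}
|A - A| = 7

A - A = {-11, -7, -4, 0, 4, 7, 11}


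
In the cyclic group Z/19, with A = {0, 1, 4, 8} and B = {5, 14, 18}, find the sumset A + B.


Work in Z/19Z: reduce every sum a + b modulo 19.
Enumerate all 12 pairs:
a = 0: 0+5=5, 0+14=14, 0+18=18
a = 1: 1+5=6, 1+14=15, 1+18=0
a = 4: 4+5=9, 4+14=18, 4+18=3
a = 8: 8+5=13, 8+14=3, 8+18=7
Distinct residues collected: {0, 3, 5, 6, 7, 9, 13, 14, 15, 18}
|A + B| = 10 (out of 19 total residues).

A + B = {0, 3, 5, 6, 7, 9, 13, 14, 15, 18}


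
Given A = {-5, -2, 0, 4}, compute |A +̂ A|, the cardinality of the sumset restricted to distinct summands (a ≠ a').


Restricted sumset: A +̂ A = {a + a' : a ∈ A, a' ∈ A, a ≠ a'}.
Equivalently, take A + A and drop any sum 2a that is achievable ONLY as a + a for a ∈ A (i.e. sums representable only with equal summands).
Enumerate pairs (a, a') with a < a' (symmetric, so each unordered pair gives one sum; this covers all a ≠ a'):
  -5 + -2 = -7
  -5 + 0 = -5
  -5 + 4 = -1
  -2 + 0 = -2
  -2 + 4 = 2
  0 + 4 = 4
Collected distinct sums: {-7, -5, -2, -1, 2, 4}
|A +̂ A| = 6
(Reference bound: |A +̂ A| ≥ 2|A| - 3 for |A| ≥ 2, with |A| = 4 giving ≥ 5.)

|A +̂ A| = 6


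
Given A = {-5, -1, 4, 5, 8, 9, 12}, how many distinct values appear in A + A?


A + A = {a + a' : a, a' ∈ A}; |A| = 7.
General bounds: 2|A| - 1 ≤ |A + A| ≤ |A|(|A|+1)/2, i.e. 13 ≤ |A + A| ≤ 28.
Lower bound 2|A|-1 is attained iff A is an arithmetic progression.
Enumerate sums a + a' for a ≤ a' (symmetric, so this suffices):
a = -5: -5+-5=-10, -5+-1=-6, -5+4=-1, -5+5=0, -5+8=3, -5+9=4, -5+12=7
a = -1: -1+-1=-2, -1+4=3, -1+5=4, -1+8=7, -1+9=8, -1+12=11
a = 4: 4+4=8, 4+5=9, 4+8=12, 4+9=13, 4+12=16
a = 5: 5+5=10, 5+8=13, 5+9=14, 5+12=17
a = 8: 8+8=16, 8+9=17, 8+12=20
a = 9: 9+9=18, 9+12=21
a = 12: 12+12=24
Distinct sums: {-10, -6, -2, -1, 0, 3, 4, 7, 8, 9, 10, 11, 12, 13, 14, 16, 17, 18, 20, 21, 24}
|A + A| = 21

|A + A| = 21


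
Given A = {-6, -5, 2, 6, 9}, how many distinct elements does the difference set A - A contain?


A - A = {a - a' : a, a' ∈ A}; |A| = 5.
Bounds: 2|A|-1 ≤ |A - A| ≤ |A|² - |A| + 1, i.e. 9 ≤ |A - A| ≤ 21.
Note: 0 ∈ A - A always (from a - a). The set is symmetric: if d ∈ A - A then -d ∈ A - A.
Enumerate nonzero differences d = a - a' with a > a' (then include -d):
Positive differences: {1, 3, 4, 7, 8, 11, 12, 14, 15}
Full difference set: {0} ∪ (positive diffs) ∪ (negative diffs).
|A - A| = 1 + 2·9 = 19 (matches direct enumeration: 19).

|A - A| = 19


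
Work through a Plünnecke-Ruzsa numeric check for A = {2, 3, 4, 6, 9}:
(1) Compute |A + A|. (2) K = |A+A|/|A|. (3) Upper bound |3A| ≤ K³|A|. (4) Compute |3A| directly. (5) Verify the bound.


|A| = 5.
Step 1: Compute A + A by enumerating all 25 pairs.
A + A = {4, 5, 6, 7, 8, 9, 10, 11, 12, 13, 15, 18}, so |A + A| = 12.
Step 2: Doubling constant K = |A + A|/|A| = 12/5 = 12/5 ≈ 2.4000.
Step 3: Plünnecke-Ruzsa gives |3A| ≤ K³·|A| = (2.4000)³ · 5 ≈ 69.1200.
Step 4: Compute 3A = A + A + A directly by enumerating all triples (a,b,c) ∈ A³; |3A| = 19.
Step 5: Check 19 ≤ 69.1200? Yes ✓.

K = 12/5, Plünnecke-Ruzsa bound K³|A| ≈ 69.1200, |3A| = 19, inequality holds.


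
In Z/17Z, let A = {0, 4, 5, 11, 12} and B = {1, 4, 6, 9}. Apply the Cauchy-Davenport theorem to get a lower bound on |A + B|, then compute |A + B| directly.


Cauchy-Davenport: |A + B| ≥ min(p, |A| + |B| - 1) for A, B nonempty in Z/pZ.
|A| = 5, |B| = 4, p = 17.
CD lower bound = min(17, 5 + 4 - 1) = min(17, 8) = 8.
Compute A + B mod 17 directly:
a = 0: 0+1=1, 0+4=4, 0+6=6, 0+9=9
a = 4: 4+1=5, 4+4=8, 4+6=10, 4+9=13
a = 5: 5+1=6, 5+4=9, 5+6=11, 5+9=14
a = 11: 11+1=12, 11+4=15, 11+6=0, 11+9=3
a = 12: 12+1=13, 12+4=16, 12+6=1, 12+9=4
A + B = {0, 1, 3, 4, 5, 6, 8, 9, 10, 11, 12, 13, 14, 15, 16}, so |A + B| = 15.
Verify: 15 ≥ 8? Yes ✓.

CD lower bound = 8, actual |A + B| = 15.


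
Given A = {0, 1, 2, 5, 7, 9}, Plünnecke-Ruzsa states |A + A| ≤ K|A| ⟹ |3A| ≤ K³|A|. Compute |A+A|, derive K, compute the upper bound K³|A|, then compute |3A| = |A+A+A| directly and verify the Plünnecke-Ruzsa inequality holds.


|A| = 6.
Step 1: Compute A + A by enumerating all 36 pairs.
A + A = {0, 1, 2, 3, 4, 5, 6, 7, 8, 9, 10, 11, 12, 14, 16, 18}, so |A + A| = 16.
Step 2: Doubling constant K = |A + A|/|A| = 16/6 = 16/6 ≈ 2.6667.
Step 3: Plünnecke-Ruzsa gives |3A| ≤ K³·|A| = (2.6667)³ · 6 ≈ 113.7778.
Step 4: Compute 3A = A + A + A directly by enumerating all triples (a,b,c) ∈ A³; |3A| = 25.
Step 5: Check 25 ≤ 113.7778? Yes ✓.

K = 16/6, Plünnecke-Ruzsa bound K³|A| ≈ 113.7778, |3A| = 25, inequality holds.


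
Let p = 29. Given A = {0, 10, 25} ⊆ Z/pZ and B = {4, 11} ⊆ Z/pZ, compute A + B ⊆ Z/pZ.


Work in Z/29Z: reduce every sum a + b modulo 29.
Enumerate all 6 pairs:
a = 0: 0+4=4, 0+11=11
a = 10: 10+4=14, 10+11=21
a = 25: 25+4=0, 25+11=7
Distinct residues collected: {0, 4, 7, 11, 14, 21}
|A + B| = 6 (out of 29 total residues).

A + B = {0, 4, 7, 11, 14, 21}


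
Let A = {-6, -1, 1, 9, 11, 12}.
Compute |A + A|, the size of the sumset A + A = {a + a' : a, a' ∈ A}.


A + A = {a + a' : a, a' ∈ A}; |A| = 6.
General bounds: 2|A| - 1 ≤ |A + A| ≤ |A|(|A|+1)/2, i.e. 11 ≤ |A + A| ≤ 21.
Lower bound 2|A|-1 is attained iff A is an arithmetic progression.
Enumerate sums a + a' for a ≤ a' (symmetric, so this suffices):
a = -6: -6+-6=-12, -6+-1=-7, -6+1=-5, -6+9=3, -6+11=5, -6+12=6
a = -1: -1+-1=-2, -1+1=0, -1+9=8, -1+11=10, -1+12=11
a = 1: 1+1=2, 1+9=10, 1+11=12, 1+12=13
a = 9: 9+9=18, 9+11=20, 9+12=21
a = 11: 11+11=22, 11+12=23
a = 12: 12+12=24
Distinct sums: {-12, -7, -5, -2, 0, 2, 3, 5, 6, 8, 10, 11, 12, 13, 18, 20, 21, 22, 23, 24}
|A + A| = 20

|A + A| = 20


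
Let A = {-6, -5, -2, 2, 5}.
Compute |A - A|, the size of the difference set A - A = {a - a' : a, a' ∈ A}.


A - A = {a - a' : a, a' ∈ A}; |A| = 5.
Bounds: 2|A|-1 ≤ |A - A| ≤ |A|² - |A| + 1, i.e. 9 ≤ |A - A| ≤ 21.
Note: 0 ∈ A - A always (from a - a). The set is symmetric: if d ∈ A - A then -d ∈ A - A.
Enumerate nonzero differences d = a - a' with a > a' (then include -d):
Positive differences: {1, 3, 4, 7, 8, 10, 11}
Full difference set: {0} ∪ (positive diffs) ∪ (negative diffs).
|A - A| = 1 + 2·7 = 15 (matches direct enumeration: 15).

|A - A| = 15


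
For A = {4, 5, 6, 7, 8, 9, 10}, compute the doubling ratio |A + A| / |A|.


|A| = 7.
Compute A + A by enumerating all 49 pairs.
A + A = {8, 9, 10, 11, 12, 13, 14, 15, 16, 17, 18, 19, 20}, so |A + A| = 13.
K = |A + A| / |A| = 13/7 (already in lowest terms) ≈ 1.8571.
Reference: AP of size 7 gives K = 13/7 ≈ 1.8571; a fully generic set of size 7 gives K ≈ 4.0000.

|A| = 7, |A + A| = 13, K = 13/7.


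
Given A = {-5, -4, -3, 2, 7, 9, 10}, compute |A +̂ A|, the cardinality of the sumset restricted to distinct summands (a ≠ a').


Restricted sumset: A +̂ A = {a + a' : a ∈ A, a' ∈ A, a ≠ a'}.
Equivalently, take A + A and drop any sum 2a that is achievable ONLY as a + a for a ∈ A (i.e. sums representable only with equal summands).
Enumerate pairs (a, a') with a < a' (symmetric, so each unordered pair gives one sum; this covers all a ≠ a'):
  -5 + -4 = -9
  -5 + -3 = -8
  -5 + 2 = -3
  -5 + 7 = 2
  -5 + 9 = 4
  -5 + 10 = 5
  -4 + -3 = -7
  -4 + 2 = -2
  -4 + 7 = 3
  -4 + 9 = 5
  -4 + 10 = 6
  -3 + 2 = -1
  -3 + 7 = 4
  -3 + 9 = 6
  -3 + 10 = 7
  2 + 7 = 9
  2 + 9 = 11
  2 + 10 = 12
  7 + 9 = 16
  7 + 10 = 17
  9 + 10 = 19
Collected distinct sums: {-9, -8, -7, -3, -2, -1, 2, 3, 4, 5, 6, 7, 9, 11, 12, 16, 17, 19}
|A +̂ A| = 18
(Reference bound: |A +̂ A| ≥ 2|A| - 3 for |A| ≥ 2, with |A| = 7 giving ≥ 11.)

|A +̂ A| = 18


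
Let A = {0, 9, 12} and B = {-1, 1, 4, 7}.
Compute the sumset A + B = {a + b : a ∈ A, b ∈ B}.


A + B = {a + b : a ∈ A, b ∈ B}.
Enumerate all |A|·|B| = 3·4 = 12 pairs (a, b) and collect distinct sums.
a = 0: 0+-1=-1, 0+1=1, 0+4=4, 0+7=7
a = 9: 9+-1=8, 9+1=10, 9+4=13, 9+7=16
a = 12: 12+-1=11, 12+1=13, 12+4=16, 12+7=19
Collecting distinct sums: A + B = {-1, 1, 4, 7, 8, 10, 11, 13, 16, 19}
|A + B| = 10

A + B = {-1, 1, 4, 7, 8, 10, 11, 13, 16, 19}


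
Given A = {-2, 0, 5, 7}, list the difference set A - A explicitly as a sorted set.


A - A = {a - a' : a, a' ∈ A}.
Compute a - a' for each ordered pair (a, a'):
a = -2: -2--2=0, -2-0=-2, -2-5=-7, -2-7=-9
a = 0: 0--2=2, 0-0=0, 0-5=-5, 0-7=-7
a = 5: 5--2=7, 5-0=5, 5-5=0, 5-7=-2
a = 7: 7--2=9, 7-0=7, 7-5=2, 7-7=0
Collecting distinct values (and noting 0 appears from a-a):
A - A = {-9, -7, -5, -2, 0, 2, 5, 7, 9}
|A - A| = 9

A - A = {-9, -7, -5, -2, 0, 2, 5, 7, 9}


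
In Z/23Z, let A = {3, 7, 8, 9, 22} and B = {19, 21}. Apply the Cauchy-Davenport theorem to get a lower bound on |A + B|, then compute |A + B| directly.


Cauchy-Davenport: |A + B| ≥ min(p, |A| + |B| - 1) for A, B nonempty in Z/pZ.
|A| = 5, |B| = 2, p = 23.
CD lower bound = min(23, 5 + 2 - 1) = min(23, 6) = 6.
Compute A + B mod 23 directly:
a = 3: 3+19=22, 3+21=1
a = 7: 7+19=3, 7+21=5
a = 8: 8+19=4, 8+21=6
a = 9: 9+19=5, 9+21=7
a = 22: 22+19=18, 22+21=20
A + B = {1, 3, 4, 5, 6, 7, 18, 20, 22}, so |A + B| = 9.
Verify: 9 ≥ 6? Yes ✓.

CD lower bound = 6, actual |A + B| = 9.


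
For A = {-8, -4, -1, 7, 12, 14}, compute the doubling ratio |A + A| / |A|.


|A| = 6.
Compute A + A by enumerating all 36 pairs.
A + A = {-16, -12, -9, -8, -5, -2, -1, 3, 4, 6, 8, 10, 11, 13, 14, 19, 21, 24, 26, 28}, so |A + A| = 20.
K = |A + A| / |A| = 20/6 = 10/3 ≈ 3.3333.
Reference: AP of size 6 gives K = 11/6 ≈ 1.8333; a fully generic set of size 6 gives K ≈ 3.5000.

|A| = 6, |A + A| = 20, K = 20/6 = 10/3.


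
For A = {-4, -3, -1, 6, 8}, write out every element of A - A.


A - A = {a - a' : a, a' ∈ A}.
Compute a - a' for each ordered pair (a, a'):
a = -4: -4--4=0, -4--3=-1, -4--1=-3, -4-6=-10, -4-8=-12
a = -3: -3--4=1, -3--3=0, -3--1=-2, -3-6=-9, -3-8=-11
a = -1: -1--4=3, -1--3=2, -1--1=0, -1-6=-7, -1-8=-9
a = 6: 6--4=10, 6--3=9, 6--1=7, 6-6=0, 6-8=-2
a = 8: 8--4=12, 8--3=11, 8--1=9, 8-6=2, 8-8=0
Collecting distinct values (and noting 0 appears from a-a):
A - A = {-12, -11, -10, -9, -7, -3, -2, -1, 0, 1, 2, 3, 7, 9, 10, 11, 12}
|A - A| = 17

A - A = {-12, -11, -10, -9, -7, -3, -2, -1, 0, 1, 2, 3, 7, 9, 10, 11, 12}


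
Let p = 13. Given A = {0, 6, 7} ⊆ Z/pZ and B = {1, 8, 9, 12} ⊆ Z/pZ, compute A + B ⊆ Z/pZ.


Work in Z/13Z: reduce every sum a + b modulo 13.
Enumerate all 12 pairs:
a = 0: 0+1=1, 0+8=8, 0+9=9, 0+12=12
a = 6: 6+1=7, 6+8=1, 6+9=2, 6+12=5
a = 7: 7+1=8, 7+8=2, 7+9=3, 7+12=6
Distinct residues collected: {1, 2, 3, 5, 6, 7, 8, 9, 12}
|A + B| = 9 (out of 13 total residues).

A + B = {1, 2, 3, 5, 6, 7, 8, 9, 12}


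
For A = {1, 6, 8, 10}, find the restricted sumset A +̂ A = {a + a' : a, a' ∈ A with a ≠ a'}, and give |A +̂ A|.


Restricted sumset: A +̂ A = {a + a' : a ∈ A, a' ∈ A, a ≠ a'}.
Equivalently, take A + A and drop any sum 2a that is achievable ONLY as a + a for a ∈ A (i.e. sums representable only with equal summands).
Enumerate pairs (a, a') with a < a' (symmetric, so each unordered pair gives one sum; this covers all a ≠ a'):
  1 + 6 = 7
  1 + 8 = 9
  1 + 10 = 11
  6 + 8 = 14
  6 + 10 = 16
  8 + 10 = 18
Collected distinct sums: {7, 9, 11, 14, 16, 18}
|A +̂ A| = 6
(Reference bound: |A +̂ A| ≥ 2|A| - 3 for |A| ≥ 2, with |A| = 4 giving ≥ 5.)

|A +̂ A| = 6


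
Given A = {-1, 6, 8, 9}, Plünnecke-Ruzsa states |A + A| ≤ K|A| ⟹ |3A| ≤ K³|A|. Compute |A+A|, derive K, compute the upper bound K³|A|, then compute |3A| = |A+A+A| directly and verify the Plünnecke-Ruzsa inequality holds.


|A| = 4.
Step 1: Compute A + A by enumerating all 16 pairs.
A + A = {-2, 5, 7, 8, 12, 14, 15, 16, 17, 18}, so |A + A| = 10.
Step 2: Doubling constant K = |A + A|/|A| = 10/4 = 10/4 ≈ 2.5000.
Step 3: Plünnecke-Ruzsa gives |3A| ≤ K³·|A| = (2.5000)³ · 4 ≈ 62.5000.
Step 4: Compute 3A = A + A + A directly by enumerating all triples (a,b,c) ∈ A³; |3A| = 19.
Step 5: Check 19 ≤ 62.5000? Yes ✓.

K = 10/4, Plünnecke-Ruzsa bound K³|A| ≈ 62.5000, |3A| = 19, inequality holds.


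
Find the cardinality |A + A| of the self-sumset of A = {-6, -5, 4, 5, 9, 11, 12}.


A + A = {a + a' : a, a' ∈ A}; |A| = 7.
General bounds: 2|A| - 1 ≤ |A + A| ≤ |A|(|A|+1)/2, i.e. 13 ≤ |A + A| ≤ 28.
Lower bound 2|A|-1 is attained iff A is an arithmetic progression.
Enumerate sums a + a' for a ≤ a' (symmetric, so this suffices):
a = -6: -6+-6=-12, -6+-5=-11, -6+4=-2, -6+5=-1, -6+9=3, -6+11=5, -6+12=6
a = -5: -5+-5=-10, -5+4=-1, -5+5=0, -5+9=4, -5+11=6, -5+12=7
a = 4: 4+4=8, 4+5=9, 4+9=13, 4+11=15, 4+12=16
a = 5: 5+5=10, 5+9=14, 5+11=16, 5+12=17
a = 9: 9+9=18, 9+11=20, 9+12=21
a = 11: 11+11=22, 11+12=23
a = 12: 12+12=24
Distinct sums: {-12, -11, -10, -2, -1, 0, 3, 4, 5, 6, 7, 8, 9, 10, 13, 14, 15, 16, 17, 18, 20, 21, 22, 23, 24}
|A + A| = 25

|A + A| = 25


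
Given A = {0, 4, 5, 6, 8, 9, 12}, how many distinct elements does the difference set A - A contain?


A - A = {a - a' : a, a' ∈ A}; |A| = 7.
Bounds: 2|A|-1 ≤ |A - A| ≤ |A|² - |A| + 1, i.e. 13 ≤ |A - A| ≤ 43.
Note: 0 ∈ A - A always (from a - a). The set is symmetric: if d ∈ A - A then -d ∈ A - A.
Enumerate nonzero differences d = a - a' with a > a' (then include -d):
Positive differences: {1, 2, 3, 4, 5, 6, 7, 8, 9, 12}
Full difference set: {0} ∪ (positive diffs) ∪ (negative diffs).
|A - A| = 1 + 2·10 = 21 (matches direct enumeration: 21).

|A - A| = 21


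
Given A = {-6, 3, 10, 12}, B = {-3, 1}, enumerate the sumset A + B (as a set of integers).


A + B = {a + b : a ∈ A, b ∈ B}.
Enumerate all |A|·|B| = 4·2 = 8 pairs (a, b) and collect distinct sums.
a = -6: -6+-3=-9, -6+1=-5
a = 3: 3+-3=0, 3+1=4
a = 10: 10+-3=7, 10+1=11
a = 12: 12+-3=9, 12+1=13
Collecting distinct sums: A + B = {-9, -5, 0, 4, 7, 9, 11, 13}
|A + B| = 8

A + B = {-9, -5, 0, 4, 7, 9, 11, 13}


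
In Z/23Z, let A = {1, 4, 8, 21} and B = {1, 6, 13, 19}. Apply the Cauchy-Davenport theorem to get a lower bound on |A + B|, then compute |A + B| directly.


Cauchy-Davenport: |A + B| ≥ min(p, |A| + |B| - 1) for A, B nonempty in Z/pZ.
|A| = 4, |B| = 4, p = 23.
CD lower bound = min(23, 4 + 4 - 1) = min(23, 7) = 7.
Compute A + B mod 23 directly:
a = 1: 1+1=2, 1+6=7, 1+13=14, 1+19=20
a = 4: 4+1=5, 4+6=10, 4+13=17, 4+19=0
a = 8: 8+1=9, 8+6=14, 8+13=21, 8+19=4
a = 21: 21+1=22, 21+6=4, 21+13=11, 21+19=17
A + B = {0, 2, 4, 5, 7, 9, 10, 11, 14, 17, 20, 21, 22}, so |A + B| = 13.
Verify: 13 ≥ 7? Yes ✓.

CD lower bound = 7, actual |A + B| = 13.


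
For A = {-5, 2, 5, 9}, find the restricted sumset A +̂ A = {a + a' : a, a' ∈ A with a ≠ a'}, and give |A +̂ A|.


Restricted sumset: A +̂ A = {a + a' : a ∈ A, a' ∈ A, a ≠ a'}.
Equivalently, take A + A and drop any sum 2a that is achievable ONLY as a + a for a ∈ A (i.e. sums representable only with equal summands).
Enumerate pairs (a, a') with a < a' (symmetric, so each unordered pair gives one sum; this covers all a ≠ a'):
  -5 + 2 = -3
  -5 + 5 = 0
  -5 + 9 = 4
  2 + 5 = 7
  2 + 9 = 11
  5 + 9 = 14
Collected distinct sums: {-3, 0, 4, 7, 11, 14}
|A +̂ A| = 6
(Reference bound: |A +̂ A| ≥ 2|A| - 3 for |A| ≥ 2, with |A| = 4 giving ≥ 5.)

|A +̂ A| = 6


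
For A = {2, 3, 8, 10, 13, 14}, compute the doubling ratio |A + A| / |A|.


|A| = 6.
Compute A + A by enumerating all 36 pairs.
A + A = {4, 5, 6, 10, 11, 12, 13, 15, 16, 17, 18, 20, 21, 22, 23, 24, 26, 27, 28}, so |A + A| = 19.
K = |A + A| / |A| = 19/6 (already in lowest terms) ≈ 3.1667.
Reference: AP of size 6 gives K = 11/6 ≈ 1.8333; a fully generic set of size 6 gives K ≈ 3.5000.

|A| = 6, |A + A| = 19, K = 19/6.


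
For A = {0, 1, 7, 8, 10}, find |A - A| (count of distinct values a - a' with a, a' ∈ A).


A - A = {a - a' : a, a' ∈ A}; |A| = 5.
Bounds: 2|A|-1 ≤ |A - A| ≤ |A|² - |A| + 1, i.e. 9 ≤ |A - A| ≤ 21.
Note: 0 ∈ A - A always (from a - a). The set is symmetric: if d ∈ A - A then -d ∈ A - A.
Enumerate nonzero differences d = a - a' with a > a' (then include -d):
Positive differences: {1, 2, 3, 6, 7, 8, 9, 10}
Full difference set: {0} ∪ (positive diffs) ∪ (negative diffs).
|A - A| = 1 + 2·8 = 17 (matches direct enumeration: 17).

|A - A| = 17


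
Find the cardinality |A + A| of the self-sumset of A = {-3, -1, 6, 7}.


A + A = {a + a' : a, a' ∈ A}; |A| = 4.
General bounds: 2|A| - 1 ≤ |A + A| ≤ |A|(|A|+1)/2, i.e. 7 ≤ |A + A| ≤ 10.
Lower bound 2|A|-1 is attained iff A is an arithmetic progression.
Enumerate sums a + a' for a ≤ a' (symmetric, so this suffices):
a = -3: -3+-3=-6, -3+-1=-4, -3+6=3, -3+7=4
a = -1: -1+-1=-2, -1+6=5, -1+7=6
a = 6: 6+6=12, 6+7=13
a = 7: 7+7=14
Distinct sums: {-6, -4, -2, 3, 4, 5, 6, 12, 13, 14}
|A + A| = 10

|A + A| = 10


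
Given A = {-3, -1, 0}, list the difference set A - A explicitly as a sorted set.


A - A = {a - a' : a, a' ∈ A}.
Compute a - a' for each ordered pair (a, a'):
a = -3: -3--3=0, -3--1=-2, -3-0=-3
a = -1: -1--3=2, -1--1=0, -1-0=-1
a = 0: 0--3=3, 0--1=1, 0-0=0
Collecting distinct values (and noting 0 appears from a-a):
A - A = {-3, -2, -1, 0, 1, 2, 3}
|A - A| = 7

A - A = {-3, -2, -1, 0, 1, 2, 3}


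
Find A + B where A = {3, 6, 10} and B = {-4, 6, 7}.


A + B = {a + b : a ∈ A, b ∈ B}.
Enumerate all |A|·|B| = 3·3 = 9 pairs (a, b) and collect distinct sums.
a = 3: 3+-4=-1, 3+6=9, 3+7=10
a = 6: 6+-4=2, 6+6=12, 6+7=13
a = 10: 10+-4=6, 10+6=16, 10+7=17
Collecting distinct sums: A + B = {-1, 2, 6, 9, 10, 12, 13, 16, 17}
|A + B| = 9

A + B = {-1, 2, 6, 9, 10, 12, 13, 16, 17}


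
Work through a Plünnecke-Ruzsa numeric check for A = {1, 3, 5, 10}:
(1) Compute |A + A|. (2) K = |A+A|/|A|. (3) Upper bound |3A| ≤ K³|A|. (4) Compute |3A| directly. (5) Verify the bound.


|A| = 4.
Step 1: Compute A + A by enumerating all 16 pairs.
A + A = {2, 4, 6, 8, 10, 11, 13, 15, 20}, so |A + A| = 9.
Step 2: Doubling constant K = |A + A|/|A| = 9/4 = 9/4 ≈ 2.2500.
Step 3: Plünnecke-Ruzsa gives |3A| ≤ K³·|A| = (2.2500)³ · 4 ≈ 45.5625.
Step 4: Compute 3A = A + A + A directly by enumerating all triples (a,b,c) ∈ A³; |3A| = 16.
Step 5: Check 16 ≤ 45.5625? Yes ✓.

K = 9/4, Plünnecke-Ruzsa bound K³|A| ≈ 45.5625, |3A| = 16, inequality holds.


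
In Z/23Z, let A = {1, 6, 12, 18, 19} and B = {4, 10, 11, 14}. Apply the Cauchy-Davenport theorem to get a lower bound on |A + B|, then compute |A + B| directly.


Cauchy-Davenport: |A + B| ≥ min(p, |A| + |B| - 1) for A, B nonempty in Z/pZ.
|A| = 5, |B| = 4, p = 23.
CD lower bound = min(23, 5 + 4 - 1) = min(23, 8) = 8.
Compute A + B mod 23 directly:
a = 1: 1+4=5, 1+10=11, 1+11=12, 1+14=15
a = 6: 6+4=10, 6+10=16, 6+11=17, 6+14=20
a = 12: 12+4=16, 12+10=22, 12+11=0, 12+14=3
a = 18: 18+4=22, 18+10=5, 18+11=6, 18+14=9
a = 19: 19+4=0, 19+10=6, 19+11=7, 19+14=10
A + B = {0, 3, 5, 6, 7, 9, 10, 11, 12, 15, 16, 17, 20, 22}, so |A + B| = 14.
Verify: 14 ≥ 8? Yes ✓.

CD lower bound = 8, actual |A + B| = 14.


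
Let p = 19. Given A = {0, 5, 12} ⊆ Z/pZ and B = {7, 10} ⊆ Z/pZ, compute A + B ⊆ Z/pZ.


Work in Z/19Z: reduce every sum a + b modulo 19.
Enumerate all 6 pairs:
a = 0: 0+7=7, 0+10=10
a = 5: 5+7=12, 5+10=15
a = 12: 12+7=0, 12+10=3
Distinct residues collected: {0, 3, 7, 10, 12, 15}
|A + B| = 6 (out of 19 total residues).

A + B = {0, 3, 7, 10, 12, 15}


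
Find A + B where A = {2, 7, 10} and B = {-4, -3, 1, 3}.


A + B = {a + b : a ∈ A, b ∈ B}.
Enumerate all |A|·|B| = 3·4 = 12 pairs (a, b) and collect distinct sums.
a = 2: 2+-4=-2, 2+-3=-1, 2+1=3, 2+3=5
a = 7: 7+-4=3, 7+-3=4, 7+1=8, 7+3=10
a = 10: 10+-4=6, 10+-3=7, 10+1=11, 10+3=13
Collecting distinct sums: A + B = {-2, -1, 3, 4, 5, 6, 7, 8, 10, 11, 13}
|A + B| = 11

A + B = {-2, -1, 3, 4, 5, 6, 7, 8, 10, 11, 13}


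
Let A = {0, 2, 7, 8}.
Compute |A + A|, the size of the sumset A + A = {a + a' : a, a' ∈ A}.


A + A = {a + a' : a, a' ∈ A}; |A| = 4.
General bounds: 2|A| - 1 ≤ |A + A| ≤ |A|(|A|+1)/2, i.e. 7 ≤ |A + A| ≤ 10.
Lower bound 2|A|-1 is attained iff A is an arithmetic progression.
Enumerate sums a + a' for a ≤ a' (symmetric, so this suffices):
a = 0: 0+0=0, 0+2=2, 0+7=7, 0+8=8
a = 2: 2+2=4, 2+7=9, 2+8=10
a = 7: 7+7=14, 7+8=15
a = 8: 8+8=16
Distinct sums: {0, 2, 4, 7, 8, 9, 10, 14, 15, 16}
|A + A| = 10

|A + A| = 10


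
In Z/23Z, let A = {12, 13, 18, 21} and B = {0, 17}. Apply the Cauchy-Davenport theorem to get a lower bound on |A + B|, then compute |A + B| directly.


Cauchy-Davenport: |A + B| ≥ min(p, |A| + |B| - 1) for A, B nonempty in Z/pZ.
|A| = 4, |B| = 2, p = 23.
CD lower bound = min(23, 4 + 2 - 1) = min(23, 5) = 5.
Compute A + B mod 23 directly:
a = 12: 12+0=12, 12+17=6
a = 13: 13+0=13, 13+17=7
a = 18: 18+0=18, 18+17=12
a = 21: 21+0=21, 21+17=15
A + B = {6, 7, 12, 13, 15, 18, 21}, so |A + B| = 7.
Verify: 7 ≥ 5? Yes ✓.

CD lower bound = 5, actual |A + B| = 7.


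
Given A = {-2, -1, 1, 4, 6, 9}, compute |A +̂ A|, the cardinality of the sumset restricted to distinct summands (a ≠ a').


Restricted sumset: A +̂ A = {a + a' : a ∈ A, a' ∈ A, a ≠ a'}.
Equivalently, take A + A and drop any sum 2a that is achievable ONLY as a + a for a ∈ A (i.e. sums representable only with equal summands).
Enumerate pairs (a, a') with a < a' (symmetric, so each unordered pair gives one sum; this covers all a ≠ a'):
  -2 + -1 = -3
  -2 + 1 = -1
  -2 + 4 = 2
  -2 + 6 = 4
  -2 + 9 = 7
  -1 + 1 = 0
  -1 + 4 = 3
  -1 + 6 = 5
  -1 + 9 = 8
  1 + 4 = 5
  1 + 6 = 7
  1 + 9 = 10
  4 + 6 = 10
  4 + 9 = 13
  6 + 9 = 15
Collected distinct sums: {-3, -1, 0, 2, 3, 4, 5, 7, 8, 10, 13, 15}
|A +̂ A| = 12
(Reference bound: |A +̂ A| ≥ 2|A| - 3 for |A| ≥ 2, with |A| = 6 giving ≥ 9.)

|A +̂ A| = 12


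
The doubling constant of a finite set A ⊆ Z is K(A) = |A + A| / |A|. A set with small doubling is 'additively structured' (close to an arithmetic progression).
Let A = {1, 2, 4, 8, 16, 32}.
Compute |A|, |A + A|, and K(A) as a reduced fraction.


|A| = 6.
Compute A + A by enumerating all 36 pairs.
A + A = {2, 3, 4, 5, 6, 8, 9, 10, 12, 16, 17, 18, 20, 24, 32, 33, 34, 36, 40, 48, 64}, so |A + A| = 21.
K = |A + A| / |A| = 21/6 = 7/2 ≈ 3.5000.
Reference: AP of size 6 gives K = 11/6 ≈ 1.8333; a fully generic set of size 6 gives K ≈ 3.5000.

|A| = 6, |A + A| = 21, K = 21/6 = 7/2.


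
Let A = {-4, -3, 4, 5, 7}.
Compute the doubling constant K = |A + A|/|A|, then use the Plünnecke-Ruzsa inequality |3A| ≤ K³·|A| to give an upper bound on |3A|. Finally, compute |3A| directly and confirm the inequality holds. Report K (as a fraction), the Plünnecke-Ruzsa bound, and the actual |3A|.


|A| = 5.
Step 1: Compute A + A by enumerating all 25 pairs.
A + A = {-8, -7, -6, 0, 1, 2, 3, 4, 8, 9, 10, 11, 12, 14}, so |A + A| = 14.
Step 2: Doubling constant K = |A + A|/|A| = 14/5 = 14/5 ≈ 2.8000.
Step 3: Plünnecke-Ruzsa gives |3A| ≤ K³·|A| = (2.8000)³ · 5 ≈ 109.7600.
Step 4: Compute 3A = A + A + A directly by enumerating all triples (a,b,c) ∈ A³; |3A| = 27.
Step 5: Check 27 ≤ 109.7600? Yes ✓.

K = 14/5, Plünnecke-Ruzsa bound K³|A| ≈ 109.7600, |3A| = 27, inequality holds.


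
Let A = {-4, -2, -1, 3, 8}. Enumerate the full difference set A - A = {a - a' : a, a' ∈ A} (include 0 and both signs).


A - A = {a - a' : a, a' ∈ A}.
Compute a - a' for each ordered pair (a, a'):
a = -4: -4--4=0, -4--2=-2, -4--1=-3, -4-3=-7, -4-8=-12
a = -2: -2--4=2, -2--2=0, -2--1=-1, -2-3=-5, -2-8=-10
a = -1: -1--4=3, -1--2=1, -1--1=0, -1-3=-4, -1-8=-9
a = 3: 3--4=7, 3--2=5, 3--1=4, 3-3=0, 3-8=-5
a = 8: 8--4=12, 8--2=10, 8--1=9, 8-3=5, 8-8=0
Collecting distinct values (and noting 0 appears from a-a):
A - A = {-12, -10, -9, -7, -5, -4, -3, -2, -1, 0, 1, 2, 3, 4, 5, 7, 9, 10, 12}
|A - A| = 19

A - A = {-12, -10, -9, -7, -5, -4, -3, -2, -1, 0, 1, 2, 3, 4, 5, 7, 9, 10, 12}


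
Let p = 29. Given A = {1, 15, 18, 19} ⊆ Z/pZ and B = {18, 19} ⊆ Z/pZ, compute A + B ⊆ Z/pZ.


Work in Z/29Z: reduce every sum a + b modulo 29.
Enumerate all 8 pairs:
a = 1: 1+18=19, 1+19=20
a = 15: 15+18=4, 15+19=5
a = 18: 18+18=7, 18+19=8
a = 19: 19+18=8, 19+19=9
Distinct residues collected: {4, 5, 7, 8, 9, 19, 20}
|A + B| = 7 (out of 29 total residues).

A + B = {4, 5, 7, 8, 9, 19, 20}


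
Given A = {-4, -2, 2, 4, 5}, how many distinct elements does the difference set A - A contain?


A - A = {a - a' : a, a' ∈ A}; |A| = 5.
Bounds: 2|A|-1 ≤ |A - A| ≤ |A|² - |A| + 1, i.e. 9 ≤ |A - A| ≤ 21.
Note: 0 ∈ A - A always (from a - a). The set is symmetric: if d ∈ A - A then -d ∈ A - A.
Enumerate nonzero differences d = a - a' with a > a' (then include -d):
Positive differences: {1, 2, 3, 4, 6, 7, 8, 9}
Full difference set: {0} ∪ (positive diffs) ∪ (negative diffs).
|A - A| = 1 + 2·8 = 17 (matches direct enumeration: 17).

|A - A| = 17


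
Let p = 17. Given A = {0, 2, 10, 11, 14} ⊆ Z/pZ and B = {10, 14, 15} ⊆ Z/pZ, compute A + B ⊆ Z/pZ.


Work in Z/17Z: reduce every sum a + b modulo 17.
Enumerate all 15 pairs:
a = 0: 0+10=10, 0+14=14, 0+15=15
a = 2: 2+10=12, 2+14=16, 2+15=0
a = 10: 10+10=3, 10+14=7, 10+15=8
a = 11: 11+10=4, 11+14=8, 11+15=9
a = 14: 14+10=7, 14+14=11, 14+15=12
Distinct residues collected: {0, 3, 4, 7, 8, 9, 10, 11, 12, 14, 15, 16}
|A + B| = 12 (out of 17 total residues).

A + B = {0, 3, 4, 7, 8, 9, 10, 11, 12, 14, 15, 16}


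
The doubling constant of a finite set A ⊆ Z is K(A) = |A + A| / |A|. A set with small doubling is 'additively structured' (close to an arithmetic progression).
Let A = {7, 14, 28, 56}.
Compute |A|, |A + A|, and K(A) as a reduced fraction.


|A| = 4.
Compute A + A by enumerating all 16 pairs.
A + A = {14, 21, 28, 35, 42, 56, 63, 70, 84, 112}, so |A + A| = 10.
K = |A + A| / |A| = 10/4 = 5/2 ≈ 2.5000.
Reference: AP of size 4 gives K = 7/4 ≈ 1.7500; a fully generic set of size 4 gives K ≈ 2.5000.

|A| = 4, |A + A| = 10, K = 10/4 = 5/2.


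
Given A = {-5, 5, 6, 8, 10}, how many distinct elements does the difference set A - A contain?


A - A = {a - a' : a, a' ∈ A}; |A| = 5.
Bounds: 2|A|-1 ≤ |A - A| ≤ |A|² - |A| + 1, i.e. 9 ≤ |A - A| ≤ 21.
Note: 0 ∈ A - A always (from a - a). The set is symmetric: if d ∈ A - A then -d ∈ A - A.
Enumerate nonzero differences d = a - a' with a > a' (then include -d):
Positive differences: {1, 2, 3, 4, 5, 10, 11, 13, 15}
Full difference set: {0} ∪ (positive diffs) ∪ (negative diffs).
|A - A| = 1 + 2·9 = 19 (matches direct enumeration: 19).

|A - A| = 19


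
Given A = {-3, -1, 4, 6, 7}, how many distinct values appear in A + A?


A + A = {a + a' : a, a' ∈ A}; |A| = 5.
General bounds: 2|A| - 1 ≤ |A + A| ≤ |A|(|A|+1)/2, i.e. 9 ≤ |A + A| ≤ 15.
Lower bound 2|A|-1 is attained iff A is an arithmetic progression.
Enumerate sums a + a' for a ≤ a' (symmetric, so this suffices):
a = -3: -3+-3=-6, -3+-1=-4, -3+4=1, -3+6=3, -3+7=4
a = -1: -1+-1=-2, -1+4=3, -1+6=5, -1+7=6
a = 4: 4+4=8, 4+6=10, 4+7=11
a = 6: 6+6=12, 6+7=13
a = 7: 7+7=14
Distinct sums: {-6, -4, -2, 1, 3, 4, 5, 6, 8, 10, 11, 12, 13, 14}
|A + A| = 14

|A + A| = 14


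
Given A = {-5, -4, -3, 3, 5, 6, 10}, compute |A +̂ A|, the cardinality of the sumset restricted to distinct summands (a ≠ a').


Restricted sumset: A +̂ A = {a + a' : a ∈ A, a' ∈ A, a ≠ a'}.
Equivalently, take A + A and drop any sum 2a that is achievable ONLY as a + a for a ∈ A (i.e. sums representable only with equal summands).
Enumerate pairs (a, a') with a < a' (symmetric, so each unordered pair gives one sum; this covers all a ≠ a'):
  -5 + -4 = -9
  -5 + -3 = -8
  -5 + 3 = -2
  -5 + 5 = 0
  -5 + 6 = 1
  -5 + 10 = 5
  -4 + -3 = -7
  -4 + 3 = -1
  -4 + 5 = 1
  -4 + 6 = 2
  -4 + 10 = 6
  -3 + 3 = 0
  -3 + 5 = 2
  -3 + 6 = 3
  -3 + 10 = 7
  3 + 5 = 8
  3 + 6 = 9
  3 + 10 = 13
  5 + 6 = 11
  5 + 10 = 15
  6 + 10 = 16
Collected distinct sums: {-9, -8, -7, -2, -1, 0, 1, 2, 3, 5, 6, 7, 8, 9, 11, 13, 15, 16}
|A +̂ A| = 18
(Reference bound: |A +̂ A| ≥ 2|A| - 3 for |A| ≥ 2, with |A| = 7 giving ≥ 11.)

|A +̂ A| = 18


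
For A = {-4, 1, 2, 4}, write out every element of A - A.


A - A = {a - a' : a, a' ∈ A}.
Compute a - a' for each ordered pair (a, a'):
a = -4: -4--4=0, -4-1=-5, -4-2=-6, -4-4=-8
a = 1: 1--4=5, 1-1=0, 1-2=-1, 1-4=-3
a = 2: 2--4=6, 2-1=1, 2-2=0, 2-4=-2
a = 4: 4--4=8, 4-1=3, 4-2=2, 4-4=0
Collecting distinct values (and noting 0 appears from a-a):
A - A = {-8, -6, -5, -3, -2, -1, 0, 1, 2, 3, 5, 6, 8}
|A - A| = 13

A - A = {-8, -6, -5, -3, -2, -1, 0, 1, 2, 3, 5, 6, 8}


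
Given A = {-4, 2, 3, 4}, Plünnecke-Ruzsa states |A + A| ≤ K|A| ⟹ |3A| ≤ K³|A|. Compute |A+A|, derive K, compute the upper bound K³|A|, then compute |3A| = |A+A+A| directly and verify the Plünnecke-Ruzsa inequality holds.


|A| = 4.
Step 1: Compute A + A by enumerating all 16 pairs.
A + A = {-8, -2, -1, 0, 4, 5, 6, 7, 8}, so |A + A| = 9.
Step 2: Doubling constant K = |A + A|/|A| = 9/4 = 9/4 ≈ 2.2500.
Step 3: Plünnecke-Ruzsa gives |3A| ≤ K³·|A| = (2.2500)³ · 4 ≈ 45.5625.
Step 4: Compute 3A = A + A + A directly by enumerating all triples (a,b,c) ∈ A³; |3A| = 16.
Step 5: Check 16 ≤ 45.5625? Yes ✓.

K = 9/4, Plünnecke-Ruzsa bound K³|A| ≈ 45.5625, |3A| = 16, inequality holds.


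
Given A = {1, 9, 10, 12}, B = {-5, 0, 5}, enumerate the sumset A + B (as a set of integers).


A + B = {a + b : a ∈ A, b ∈ B}.
Enumerate all |A|·|B| = 4·3 = 12 pairs (a, b) and collect distinct sums.
a = 1: 1+-5=-4, 1+0=1, 1+5=6
a = 9: 9+-5=4, 9+0=9, 9+5=14
a = 10: 10+-5=5, 10+0=10, 10+5=15
a = 12: 12+-5=7, 12+0=12, 12+5=17
Collecting distinct sums: A + B = {-4, 1, 4, 5, 6, 7, 9, 10, 12, 14, 15, 17}
|A + B| = 12

A + B = {-4, 1, 4, 5, 6, 7, 9, 10, 12, 14, 15, 17}


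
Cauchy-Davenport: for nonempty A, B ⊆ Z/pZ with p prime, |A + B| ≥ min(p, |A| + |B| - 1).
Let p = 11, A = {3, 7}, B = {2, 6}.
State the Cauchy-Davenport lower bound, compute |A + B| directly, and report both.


Cauchy-Davenport: |A + B| ≥ min(p, |A| + |B| - 1) for A, B nonempty in Z/pZ.
|A| = 2, |B| = 2, p = 11.
CD lower bound = min(11, 2 + 2 - 1) = min(11, 3) = 3.
Compute A + B mod 11 directly:
a = 3: 3+2=5, 3+6=9
a = 7: 7+2=9, 7+6=2
A + B = {2, 5, 9}, so |A + B| = 3.
Verify: 3 ≥ 3? Yes ✓.

CD lower bound = 3, actual |A + B| = 3.


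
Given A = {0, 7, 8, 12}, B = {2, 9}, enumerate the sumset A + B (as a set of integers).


A + B = {a + b : a ∈ A, b ∈ B}.
Enumerate all |A|·|B| = 4·2 = 8 pairs (a, b) and collect distinct sums.
a = 0: 0+2=2, 0+9=9
a = 7: 7+2=9, 7+9=16
a = 8: 8+2=10, 8+9=17
a = 12: 12+2=14, 12+9=21
Collecting distinct sums: A + B = {2, 9, 10, 14, 16, 17, 21}
|A + B| = 7

A + B = {2, 9, 10, 14, 16, 17, 21}


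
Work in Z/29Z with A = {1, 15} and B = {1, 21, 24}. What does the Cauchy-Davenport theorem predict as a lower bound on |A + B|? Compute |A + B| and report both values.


Cauchy-Davenport: |A + B| ≥ min(p, |A| + |B| - 1) for A, B nonempty in Z/pZ.
|A| = 2, |B| = 3, p = 29.
CD lower bound = min(29, 2 + 3 - 1) = min(29, 4) = 4.
Compute A + B mod 29 directly:
a = 1: 1+1=2, 1+21=22, 1+24=25
a = 15: 15+1=16, 15+21=7, 15+24=10
A + B = {2, 7, 10, 16, 22, 25}, so |A + B| = 6.
Verify: 6 ≥ 4? Yes ✓.

CD lower bound = 4, actual |A + B| = 6.


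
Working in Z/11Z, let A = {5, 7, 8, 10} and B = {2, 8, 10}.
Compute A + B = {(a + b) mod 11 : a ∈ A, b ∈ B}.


Work in Z/11Z: reduce every sum a + b modulo 11.
Enumerate all 12 pairs:
a = 5: 5+2=7, 5+8=2, 5+10=4
a = 7: 7+2=9, 7+8=4, 7+10=6
a = 8: 8+2=10, 8+8=5, 8+10=7
a = 10: 10+2=1, 10+8=7, 10+10=9
Distinct residues collected: {1, 2, 4, 5, 6, 7, 9, 10}
|A + B| = 8 (out of 11 total residues).

A + B = {1, 2, 4, 5, 6, 7, 9, 10}


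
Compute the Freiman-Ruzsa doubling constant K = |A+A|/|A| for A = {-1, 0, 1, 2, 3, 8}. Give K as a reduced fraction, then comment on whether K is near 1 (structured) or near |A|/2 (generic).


|A| = 6.
Compute A + A by enumerating all 36 pairs.
A + A = {-2, -1, 0, 1, 2, 3, 4, 5, 6, 7, 8, 9, 10, 11, 16}, so |A + A| = 15.
K = |A + A| / |A| = 15/6 = 5/2 ≈ 2.5000.
Reference: AP of size 6 gives K = 11/6 ≈ 1.8333; a fully generic set of size 6 gives K ≈ 3.5000.

|A| = 6, |A + A| = 15, K = 15/6 = 5/2.


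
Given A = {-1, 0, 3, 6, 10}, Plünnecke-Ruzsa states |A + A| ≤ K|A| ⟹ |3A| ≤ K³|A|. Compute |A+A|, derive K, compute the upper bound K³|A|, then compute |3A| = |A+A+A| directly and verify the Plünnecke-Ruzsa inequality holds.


|A| = 5.
Step 1: Compute A + A by enumerating all 25 pairs.
A + A = {-2, -1, 0, 2, 3, 5, 6, 9, 10, 12, 13, 16, 20}, so |A + A| = 13.
Step 2: Doubling constant K = |A + A|/|A| = 13/5 = 13/5 ≈ 2.6000.
Step 3: Plünnecke-Ruzsa gives |3A| ≤ K³·|A| = (2.6000)³ · 5 ≈ 87.8800.
Step 4: Compute 3A = A + A + A directly by enumerating all triples (a,b,c) ∈ A³; |3A| = 25.
Step 5: Check 25 ≤ 87.8800? Yes ✓.

K = 13/5, Plünnecke-Ruzsa bound K³|A| ≈ 87.8800, |3A| = 25, inequality holds.


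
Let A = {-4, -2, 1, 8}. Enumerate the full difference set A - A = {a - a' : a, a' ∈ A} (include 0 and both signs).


A - A = {a - a' : a, a' ∈ A}.
Compute a - a' for each ordered pair (a, a'):
a = -4: -4--4=0, -4--2=-2, -4-1=-5, -4-8=-12
a = -2: -2--4=2, -2--2=0, -2-1=-3, -2-8=-10
a = 1: 1--4=5, 1--2=3, 1-1=0, 1-8=-7
a = 8: 8--4=12, 8--2=10, 8-1=7, 8-8=0
Collecting distinct values (and noting 0 appears from a-a):
A - A = {-12, -10, -7, -5, -3, -2, 0, 2, 3, 5, 7, 10, 12}
|A - A| = 13

A - A = {-12, -10, -7, -5, -3, -2, 0, 2, 3, 5, 7, 10, 12}


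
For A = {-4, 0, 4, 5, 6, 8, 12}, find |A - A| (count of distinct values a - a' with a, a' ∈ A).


A - A = {a - a' : a, a' ∈ A}; |A| = 7.
Bounds: 2|A|-1 ≤ |A - A| ≤ |A|² - |A| + 1, i.e. 13 ≤ |A - A| ≤ 43.
Note: 0 ∈ A - A always (from a - a). The set is symmetric: if d ∈ A - A then -d ∈ A - A.
Enumerate nonzero differences d = a - a' with a > a' (then include -d):
Positive differences: {1, 2, 3, 4, 5, 6, 7, 8, 9, 10, 12, 16}
Full difference set: {0} ∪ (positive diffs) ∪ (negative diffs).
|A - A| = 1 + 2·12 = 25 (matches direct enumeration: 25).

|A - A| = 25


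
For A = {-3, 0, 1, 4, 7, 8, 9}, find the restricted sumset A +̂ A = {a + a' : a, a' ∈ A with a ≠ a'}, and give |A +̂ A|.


Restricted sumset: A +̂ A = {a + a' : a ∈ A, a' ∈ A, a ≠ a'}.
Equivalently, take A + A and drop any sum 2a that is achievable ONLY as a + a for a ∈ A (i.e. sums representable only with equal summands).
Enumerate pairs (a, a') with a < a' (symmetric, so each unordered pair gives one sum; this covers all a ≠ a'):
  -3 + 0 = -3
  -3 + 1 = -2
  -3 + 4 = 1
  -3 + 7 = 4
  -3 + 8 = 5
  -3 + 9 = 6
  0 + 1 = 1
  0 + 4 = 4
  0 + 7 = 7
  0 + 8 = 8
  0 + 9 = 9
  1 + 4 = 5
  1 + 7 = 8
  1 + 8 = 9
  1 + 9 = 10
  4 + 7 = 11
  4 + 8 = 12
  4 + 9 = 13
  7 + 8 = 15
  7 + 9 = 16
  8 + 9 = 17
Collected distinct sums: {-3, -2, 1, 4, 5, 6, 7, 8, 9, 10, 11, 12, 13, 15, 16, 17}
|A +̂ A| = 16
(Reference bound: |A +̂ A| ≥ 2|A| - 3 for |A| ≥ 2, with |A| = 7 giving ≥ 11.)

|A +̂ A| = 16
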